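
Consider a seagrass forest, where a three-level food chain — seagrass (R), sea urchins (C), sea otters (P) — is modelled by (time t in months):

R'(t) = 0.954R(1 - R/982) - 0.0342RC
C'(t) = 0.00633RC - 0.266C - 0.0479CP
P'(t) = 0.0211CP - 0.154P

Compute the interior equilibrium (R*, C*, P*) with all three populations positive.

R* ≈ 725, C* ≈ 7.3, P* ≈ 90.3

From dP/dt = 0: 0.0211C* = 0.154, so C* = 7.3.
From dR/dt = 0: 0.954(1 - R*/982) = 0.0342·7.3, giving R* = 982·(1 - 0.262) = 725.
From dC/dt = 0: 0.00633·725 - 0.266 = 0.0479P*, so P* = 4.32/0.0479 = 90.3.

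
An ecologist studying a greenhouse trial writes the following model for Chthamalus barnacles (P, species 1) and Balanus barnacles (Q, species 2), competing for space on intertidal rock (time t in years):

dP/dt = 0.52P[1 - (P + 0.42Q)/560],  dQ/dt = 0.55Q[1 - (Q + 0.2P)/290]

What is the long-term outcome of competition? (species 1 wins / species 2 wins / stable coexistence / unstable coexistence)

Compare the nullcline intercepts: K1/α12 = 560/0.42 = 1330 > K2 = 290; K2/α21 = 290/0.2 = 1450 > K1 = 560.
Since both inequalities hold, each species can invade when rare, so the interior equilibrium is stable.

stable coexistence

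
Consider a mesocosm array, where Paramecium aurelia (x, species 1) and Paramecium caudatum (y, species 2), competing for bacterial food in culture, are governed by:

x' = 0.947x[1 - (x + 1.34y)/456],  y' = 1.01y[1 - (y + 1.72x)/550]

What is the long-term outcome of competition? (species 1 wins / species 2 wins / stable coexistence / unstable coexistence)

Compare the nullcline intercepts: K1/α12 = 456/1.34 = 340 < K2 = 550; K2/α21 = 550/1.72 = 320 < K1 = 456.
Since both are reversed, neither can invade when rare; the interior point is a saddle.

unstable coexistence (outcome depends on initial conditions)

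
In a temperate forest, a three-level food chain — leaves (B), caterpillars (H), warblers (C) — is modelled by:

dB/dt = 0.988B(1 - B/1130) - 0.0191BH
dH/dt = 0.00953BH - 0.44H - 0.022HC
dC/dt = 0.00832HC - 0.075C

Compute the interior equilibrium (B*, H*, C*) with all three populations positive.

From dC/dt = 0: 0.00832H* = 0.075, so H* = 9.01.
From dB/dt = 0: 0.988(1 - B*/1130) = 0.0191·9.01, giving B* = 1130·(1 - 0.174) = 933.
From dH/dt = 0: 0.00953·933 - 0.44 = 0.022C*, so C* = 8.45/0.022 = 384.

B* ≈ 933, H* ≈ 9.01, C* ≈ 384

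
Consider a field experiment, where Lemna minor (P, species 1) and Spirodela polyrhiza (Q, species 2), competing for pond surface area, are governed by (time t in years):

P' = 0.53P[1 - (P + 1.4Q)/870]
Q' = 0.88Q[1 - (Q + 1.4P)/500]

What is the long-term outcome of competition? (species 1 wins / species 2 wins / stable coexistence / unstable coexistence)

species 1 excludes species 2

Compare the nullcline intercepts: K1/α12 = 870/1.4 = 621 > K2 = 500; K2/α21 = 500/1.4 = 357 < K1 = 870.
Since the inequalities point opposite ways, species 1 can invade but species 2 cannot.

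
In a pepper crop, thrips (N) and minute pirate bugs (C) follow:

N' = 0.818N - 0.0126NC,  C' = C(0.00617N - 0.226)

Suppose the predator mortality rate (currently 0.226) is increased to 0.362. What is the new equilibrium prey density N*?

N* ≈ 58.7

At the interior fixed point, setting dC/dt = 0 with C > 0 fixes N* = (predator death rate)/(NC coefficient) — independent of the other coefficients.
With the change, N* = 0.362/0.00617 = 58.7; it rises from 36.6.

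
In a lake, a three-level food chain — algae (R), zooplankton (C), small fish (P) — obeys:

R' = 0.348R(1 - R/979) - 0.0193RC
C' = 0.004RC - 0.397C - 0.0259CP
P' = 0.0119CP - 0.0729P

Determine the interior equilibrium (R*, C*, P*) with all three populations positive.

R* ≈ 646, C* ≈ 6.13, P* ≈ 84.5

From dP/dt = 0: 0.0119C* = 0.0729, so C* = 6.13.
From dR/dt = 0: 0.348(1 - R*/979) = 0.0193·6.13, giving R* = 979·(1 - 0.34) = 646.
From dC/dt = 0: 0.004·646 - 0.397 = 0.0259P*, so P* = 2.19/0.0259 = 84.5.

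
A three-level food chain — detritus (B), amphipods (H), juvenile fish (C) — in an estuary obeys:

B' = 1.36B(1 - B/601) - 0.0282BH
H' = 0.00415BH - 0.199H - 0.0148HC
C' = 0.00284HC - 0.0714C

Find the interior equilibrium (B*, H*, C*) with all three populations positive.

B* ≈ 288, H* ≈ 25.1, C* ≈ 67.2

From dC/dt = 0: 0.00284H* = 0.0714, so H* = 25.1.
From dB/dt = 0: 1.36(1 - B*/601) = 0.0282·25.1, giving B* = 601·(1 - 0.521) = 288.
From dH/dt = 0: 0.00415·288 - 0.199 = 0.0148C*, so C* = 0.995/0.0148 = 67.2.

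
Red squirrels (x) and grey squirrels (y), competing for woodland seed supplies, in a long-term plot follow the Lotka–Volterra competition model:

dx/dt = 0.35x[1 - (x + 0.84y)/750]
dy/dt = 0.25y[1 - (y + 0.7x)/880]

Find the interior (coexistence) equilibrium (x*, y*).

Setting both brackets to zero gives the nullclines x + 0.84y = 750 and 0.7x + y = 880.
Substituting y = 880 - 0.7x into the first: x(1 - 0.84·0.7) = 750 - 0.84·880.
So x* = 10.8/0.412 = 26.2, and then y* = 880 - 0.7·26.2 = 862.

x* ≈ 26.2, y* ≈ 862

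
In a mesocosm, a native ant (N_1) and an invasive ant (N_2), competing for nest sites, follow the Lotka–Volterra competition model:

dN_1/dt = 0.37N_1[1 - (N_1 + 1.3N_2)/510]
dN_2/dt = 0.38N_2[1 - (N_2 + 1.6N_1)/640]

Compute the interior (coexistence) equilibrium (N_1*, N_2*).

N_1* ≈ 298, N_2* ≈ 163

Setting both brackets to zero gives the nullclines N_1 + 1.3N_2 = 510 and 1.6N_1 + N_2 = 640.
Substituting N_2 = 640 - 1.6N_1 into the first: N_1(1 - 1.3·1.6) = 510 - 1.3·640.
So N_1* = -322/-1.08 = 298, and then N_2* = 640 - 1.6·298 = 163.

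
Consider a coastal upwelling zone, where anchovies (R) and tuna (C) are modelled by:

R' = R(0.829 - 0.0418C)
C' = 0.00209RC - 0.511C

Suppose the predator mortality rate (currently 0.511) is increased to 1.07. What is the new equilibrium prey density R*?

R* ≈ 512

At the interior fixed point, setting dC/dt = 0 with C > 0 fixes R* = (predator death rate)/(RC coefficient) — independent of the other coefficients.
With the change, R* = 1.07/0.00209 = 512; it rises from 244.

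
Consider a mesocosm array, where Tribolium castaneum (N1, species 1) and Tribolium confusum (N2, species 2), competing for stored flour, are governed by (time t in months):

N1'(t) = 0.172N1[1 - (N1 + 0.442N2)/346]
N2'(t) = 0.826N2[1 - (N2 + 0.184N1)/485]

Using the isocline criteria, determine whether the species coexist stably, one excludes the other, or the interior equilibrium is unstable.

stable coexistence

Compare the nullcline intercepts: K1/α12 = 346/0.442 = 783 > K2 = 485; K2/α21 = 485/0.184 = 2640 > K1 = 346.
Since both inequalities hold, each species can invade when rare, so the interior equilibrium is stable.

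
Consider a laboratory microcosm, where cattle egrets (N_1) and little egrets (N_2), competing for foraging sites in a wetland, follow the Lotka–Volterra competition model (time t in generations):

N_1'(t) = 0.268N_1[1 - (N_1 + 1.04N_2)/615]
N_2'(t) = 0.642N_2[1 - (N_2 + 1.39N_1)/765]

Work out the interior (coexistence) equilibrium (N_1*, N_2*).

Setting both brackets to zero gives the nullclines N_1 + 1.04N_2 = 615 and 1.39N_1 + N_2 = 765.
Substituting N_2 = 765 - 1.39N_1 into the first: N_1(1 - 1.04·1.39) = 615 - 1.04·765.
So N_1* = -181/-0.446 = 405, and then N_2* = 765 - 1.39·405 = 202.

N_1* ≈ 405, N_2* ≈ 202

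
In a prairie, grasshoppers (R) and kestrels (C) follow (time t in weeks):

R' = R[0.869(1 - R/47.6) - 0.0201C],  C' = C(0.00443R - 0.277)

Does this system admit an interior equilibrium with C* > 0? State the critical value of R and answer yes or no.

Threshold R = 62.5; K < 62.5, so no, the predator goes extinct.

The predator equation gives dC/dt > 0 only when R > 0.277/0.00443 = 62.5.
Without the predator, R → K = 47.6. Since 47.6 < 62.5, the predator cannot invade.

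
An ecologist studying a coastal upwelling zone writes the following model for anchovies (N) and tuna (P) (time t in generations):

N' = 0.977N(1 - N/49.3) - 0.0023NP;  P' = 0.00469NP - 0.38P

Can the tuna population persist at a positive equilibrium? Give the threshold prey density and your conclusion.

Threshold N = 81; K < 81, so no, the predator goes extinct.

The predator equation gives dP/dt > 0 only when N > 0.38/0.00469 = 81.
Without the predator, N → K = 49.3. Since 49.3 < 81, the predator cannot invade.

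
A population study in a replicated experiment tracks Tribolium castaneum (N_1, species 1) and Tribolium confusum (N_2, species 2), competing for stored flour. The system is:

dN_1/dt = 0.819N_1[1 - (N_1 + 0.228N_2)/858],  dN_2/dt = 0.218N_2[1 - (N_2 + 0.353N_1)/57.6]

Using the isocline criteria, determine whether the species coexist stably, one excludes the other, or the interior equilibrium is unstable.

Compare the nullcline intercepts: K1/α12 = 858/0.228 = 3760 > K2 = 57.6; K2/α21 = 57.6/0.353 = 163 < K1 = 858.
Since the inequalities point opposite ways, species 1 can invade but species 2 cannot.

species 1 excludes species 2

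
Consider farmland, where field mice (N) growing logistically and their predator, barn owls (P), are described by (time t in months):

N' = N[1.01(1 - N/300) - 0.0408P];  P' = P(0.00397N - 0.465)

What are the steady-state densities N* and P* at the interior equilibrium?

N* ≈ 117, P* ≈ 15.1

From dP/dt = 0 with P > 0: 0.00397N* = 0.465, so N* = 117.
Substitute into dN/dt = 0: 1.01(1 - 117/300) = 0.0408P*.
The bracket is 0.61, giving P* = 0.616/0.0408 = 15.1.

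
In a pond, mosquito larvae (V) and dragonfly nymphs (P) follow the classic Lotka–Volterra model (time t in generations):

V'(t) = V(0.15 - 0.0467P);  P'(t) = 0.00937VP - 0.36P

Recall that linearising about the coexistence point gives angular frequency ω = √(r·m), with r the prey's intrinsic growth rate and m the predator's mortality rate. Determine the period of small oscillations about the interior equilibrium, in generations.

T ≈ 27 generations

Here r = 0.15 and m = 0.36, so r·m = 0.054.
ω = √0.054 = 0.232 per generation, hence T = 2π/ω ≈ 27 generations.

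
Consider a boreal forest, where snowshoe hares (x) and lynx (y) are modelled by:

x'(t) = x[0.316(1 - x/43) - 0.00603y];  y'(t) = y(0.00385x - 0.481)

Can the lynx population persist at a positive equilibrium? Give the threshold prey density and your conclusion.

Threshold x = 125; K < 125, so no, the predator goes extinct.

The predator equation gives dy/dt > 0 only when x > 0.481/0.00385 = 125.
Without the predator, x → K = 43. Since 43 < 125, the predator cannot invade.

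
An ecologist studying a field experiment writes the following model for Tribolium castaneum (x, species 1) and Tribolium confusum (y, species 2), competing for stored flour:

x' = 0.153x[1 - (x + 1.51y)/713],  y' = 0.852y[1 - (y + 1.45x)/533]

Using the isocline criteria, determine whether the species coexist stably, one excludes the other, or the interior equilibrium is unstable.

unstable coexistence (outcome depends on initial conditions)

Compare the nullcline intercepts: K1/α12 = 713/1.51 = 472 < K2 = 533; K2/α21 = 533/1.45 = 368 < K1 = 713.
Since both are reversed, neither can invade when rare; the interior point is a saddle.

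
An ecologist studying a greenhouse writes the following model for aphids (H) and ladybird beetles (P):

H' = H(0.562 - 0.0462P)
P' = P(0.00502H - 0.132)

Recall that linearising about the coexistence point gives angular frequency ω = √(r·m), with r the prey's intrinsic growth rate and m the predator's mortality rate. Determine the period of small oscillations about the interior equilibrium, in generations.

T ≈ 23.1 generations

Here r = 0.562 and m = 0.132, so r·m = 0.0742.
ω = √0.0742 = 0.272 per generation, hence T = 2π/ω ≈ 23.1 generations.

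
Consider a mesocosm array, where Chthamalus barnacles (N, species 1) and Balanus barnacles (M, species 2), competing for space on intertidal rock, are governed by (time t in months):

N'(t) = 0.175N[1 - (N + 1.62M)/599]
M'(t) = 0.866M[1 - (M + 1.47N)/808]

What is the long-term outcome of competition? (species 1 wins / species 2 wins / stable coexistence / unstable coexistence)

unstable coexistence (outcome depends on initial conditions)

Compare the nullcline intercepts: K1/α12 = 599/1.62 = 370 < K2 = 808; K2/α21 = 808/1.47 = 550 < K1 = 599.
Since both are reversed, neither can invade when rare; the interior point is a saddle.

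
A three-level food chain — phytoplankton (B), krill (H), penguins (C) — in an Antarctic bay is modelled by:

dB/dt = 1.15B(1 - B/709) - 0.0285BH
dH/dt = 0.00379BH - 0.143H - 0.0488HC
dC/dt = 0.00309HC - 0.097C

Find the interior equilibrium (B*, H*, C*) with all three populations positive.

From dC/dt = 0: 0.00309H* = 0.097, so H* = 31.4.
From dB/dt = 0: 1.15(1 - B*/709) = 0.0285·31.4, giving B* = 709·(1 - 0.778) = 157.
From dH/dt = 0: 0.00379·157 - 0.143 = 0.0488C*, so C* = 0.454/0.0488 = 9.3.

B* ≈ 157, H* ≈ 31.4, C* ≈ 9.3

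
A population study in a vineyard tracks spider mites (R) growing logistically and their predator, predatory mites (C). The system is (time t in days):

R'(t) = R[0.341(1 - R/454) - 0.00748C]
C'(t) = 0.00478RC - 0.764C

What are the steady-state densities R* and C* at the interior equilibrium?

From dC/dt = 0 with C > 0: 0.00478R* = 0.764, so R* = 160.
Substitute into dR/dt = 0: 0.341(1 - 160/454) = 0.00748C*.
The bracket is 0.648, giving C* = 0.221/0.00748 = 29.5.

R* ≈ 160, C* ≈ 29.5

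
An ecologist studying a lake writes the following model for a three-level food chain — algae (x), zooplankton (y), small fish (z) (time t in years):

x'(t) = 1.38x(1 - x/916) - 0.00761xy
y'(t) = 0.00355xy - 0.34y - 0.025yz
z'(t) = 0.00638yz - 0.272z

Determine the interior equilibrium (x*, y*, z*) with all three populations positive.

x* ≈ 701, y* ≈ 42.6, z* ≈ 85.9

From dz/dt = 0: 0.00638y* = 0.272, so y* = 42.6.
From dx/dt = 0: 1.38(1 - x*/916) = 0.00761·42.6, giving x* = 916·(1 - 0.235) = 701.
From dy/dt = 0: 0.00355·701 - 0.34 = 0.025z*, so z* = 2.15/0.025 = 85.9.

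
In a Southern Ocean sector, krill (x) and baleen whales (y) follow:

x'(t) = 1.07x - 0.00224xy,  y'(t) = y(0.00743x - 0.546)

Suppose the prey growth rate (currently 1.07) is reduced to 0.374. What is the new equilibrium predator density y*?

y* ≈ 167

At the interior fixed point, setting dx/dt = 0 with x > 0 fixes y* = (prey growth rate)/(xy coefficient) — independent of the other coefficients.
With the change, y* = 0.374/0.00224 = 167; it falls from 478.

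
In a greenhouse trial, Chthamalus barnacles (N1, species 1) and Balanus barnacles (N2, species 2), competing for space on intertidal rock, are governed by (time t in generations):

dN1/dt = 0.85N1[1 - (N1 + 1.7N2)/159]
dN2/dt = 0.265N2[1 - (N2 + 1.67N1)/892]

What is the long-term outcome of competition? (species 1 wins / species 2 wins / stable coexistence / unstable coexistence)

species 2 excludes species 1

Compare the nullcline intercepts: K1/α12 = 159/1.7 = 93.5 < K2 = 892; K2/α21 = 892/1.67 = 534 > K1 = 159.
Since the inequalities point opposite ways, species 2 can invade but species 1 cannot.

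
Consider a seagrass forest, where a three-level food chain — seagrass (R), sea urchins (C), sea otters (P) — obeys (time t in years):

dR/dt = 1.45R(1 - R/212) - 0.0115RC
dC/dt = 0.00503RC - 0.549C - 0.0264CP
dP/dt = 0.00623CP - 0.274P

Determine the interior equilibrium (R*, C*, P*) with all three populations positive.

From dP/dt = 0: 0.00623C* = 0.274, so C* = 44.
From dR/dt = 0: 1.45(1 - R*/212) = 0.0115·44, giving R* = 212·(1 - 0.349) = 138.
From dC/dt = 0: 0.00503·138 - 0.549 = 0.0264P*, so P* = 0.145/0.0264 = 5.51.

R* ≈ 138, C* ≈ 44, P* ≈ 5.51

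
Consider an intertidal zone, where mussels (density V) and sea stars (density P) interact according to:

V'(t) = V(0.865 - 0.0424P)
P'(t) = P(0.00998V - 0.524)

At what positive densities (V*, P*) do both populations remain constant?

V* ≈ 52.5, P* ≈ 20.4

Set dP/dt = 0 with P > 0: 0.00998V - 0.524 = 0, so V* = 0.524/0.00998 = 52.5.
Set dV/dt = 0 with V > 0: 0.865 - 0.0424P = 0, so P* = 0.865/0.0424 = 20.4.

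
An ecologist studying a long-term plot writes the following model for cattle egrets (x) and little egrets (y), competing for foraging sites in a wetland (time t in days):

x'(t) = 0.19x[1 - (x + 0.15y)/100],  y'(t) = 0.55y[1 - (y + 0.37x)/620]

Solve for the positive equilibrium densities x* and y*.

Setting both brackets to zero gives the nullclines x + 0.15y = 100 and 0.37x + y = 620.
Substituting y = 620 - 0.37x into the first: x(1 - 0.15·0.37) = 100 - 0.15·620.
So x* = 7/0.945 = 7.41, and then y* = 620 - 0.37·7.41 = 617.

x* ≈ 7.41, y* ≈ 617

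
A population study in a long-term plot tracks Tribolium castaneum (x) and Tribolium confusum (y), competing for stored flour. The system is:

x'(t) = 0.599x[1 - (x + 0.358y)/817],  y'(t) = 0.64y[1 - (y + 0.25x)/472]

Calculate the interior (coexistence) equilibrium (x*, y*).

x* ≈ 712, y* ≈ 294

Setting both brackets to zero gives the nullclines x + 0.358y = 817 and 0.25x + y = 472.
Substituting y = 472 - 0.25x into the first: x(1 - 0.358·0.25) = 817 - 0.358·472.
So x* = 648/0.91 = 712, and then y* = 472 - 0.25·712 = 294.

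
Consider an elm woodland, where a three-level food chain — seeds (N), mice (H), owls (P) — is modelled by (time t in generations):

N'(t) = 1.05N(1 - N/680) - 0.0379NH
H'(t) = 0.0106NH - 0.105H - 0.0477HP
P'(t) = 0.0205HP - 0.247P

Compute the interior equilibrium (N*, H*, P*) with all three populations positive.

N* ≈ 384, H* ≈ 12, P* ≈ 83.2

From dP/dt = 0: 0.0205H* = 0.247, so H* = 12.
From dN/dt = 0: 1.05(1 - N*/680) = 0.0379·12, giving N* = 680·(1 - 0.435) = 384.
From dH/dt = 0: 0.0106·384 - 0.105 = 0.0477P*, so P* = 3.97/0.0477 = 83.2.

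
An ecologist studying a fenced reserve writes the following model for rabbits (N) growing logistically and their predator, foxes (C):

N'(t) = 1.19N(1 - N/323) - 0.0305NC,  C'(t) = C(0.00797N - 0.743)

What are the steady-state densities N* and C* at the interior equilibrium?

N* ≈ 93.2, C* ≈ 27.8

From dC/dt = 0 with C > 0: 0.00797N* = 0.743, so N* = 93.2.
Substitute into dN/dt = 0: 1.19(1 - 93.2/323) = 0.0305C*.
The bracket is 0.711, giving C* = 0.847/0.0305 = 27.8.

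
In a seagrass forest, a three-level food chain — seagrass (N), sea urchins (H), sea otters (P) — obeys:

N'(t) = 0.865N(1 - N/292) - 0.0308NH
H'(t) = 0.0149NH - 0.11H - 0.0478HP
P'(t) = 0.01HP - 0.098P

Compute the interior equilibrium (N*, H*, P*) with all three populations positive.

N* ≈ 190, H* ≈ 9.8, P* ≈ 57

From dP/dt = 0: 0.01H* = 0.098, so H* = 9.8.
From dN/dt = 0: 0.865(1 - N*/292) = 0.0308·9.8, giving N* = 292·(1 - 0.349) = 190.
From dH/dt = 0: 0.0149·190 - 0.11 = 0.0478P*, so P* = 2.72/0.0478 = 57.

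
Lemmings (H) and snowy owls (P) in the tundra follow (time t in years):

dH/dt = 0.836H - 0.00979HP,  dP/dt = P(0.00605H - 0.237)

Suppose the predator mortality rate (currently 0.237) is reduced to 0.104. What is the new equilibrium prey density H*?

At the interior fixed point, setting dP/dt = 0 with P > 0 fixes H* = (predator death rate)/(HP coefficient) — independent of the other coefficients.
With the change, H* = 0.104/0.00605 = 17.2; it falls from 39.2.

H* ≈ 17.2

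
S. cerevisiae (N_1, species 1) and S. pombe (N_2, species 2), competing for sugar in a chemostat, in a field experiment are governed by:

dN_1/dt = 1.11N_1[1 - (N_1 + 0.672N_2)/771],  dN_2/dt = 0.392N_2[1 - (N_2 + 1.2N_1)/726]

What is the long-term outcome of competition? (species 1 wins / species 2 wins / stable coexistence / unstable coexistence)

Compare the nullcline intercepts: K1/α12 = 771/0.672 = 1150 > K2 = 726; K2/α21 = 726/1.2 = 605 < K1 = 771.
Since the inequalities point opposite ways, species 1 can invade but species 2 cannot.

species 1 excludes species 2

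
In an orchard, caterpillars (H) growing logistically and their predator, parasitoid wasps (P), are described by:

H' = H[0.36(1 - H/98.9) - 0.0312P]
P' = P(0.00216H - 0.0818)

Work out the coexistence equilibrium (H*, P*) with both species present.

H* ≈ 37.9, P* ≈ 7.12

From dP/dt = 0 with P > 0: 0.00216H* = 0.0818, so H* = 37.9.
Substitute into dH/dt = 0: 0.36(1 - 37.9/98.9) = 0.0312P*.
The bracket is 0.617, giving P* = 0.222/0.0312 = 7.12.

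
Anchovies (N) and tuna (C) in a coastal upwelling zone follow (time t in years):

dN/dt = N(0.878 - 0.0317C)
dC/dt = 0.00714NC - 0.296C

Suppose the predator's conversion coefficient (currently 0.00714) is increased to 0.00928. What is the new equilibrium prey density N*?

At the interior fixed point, setting dC/dt = 0 with C > 0 fixes N* = (predator death rate)/(NC coefficient) — independent of the other coefficients.
With the change, N* = 0.296/0.00928 = 31.9; it falls from 41.5.

N* ≈ 31.9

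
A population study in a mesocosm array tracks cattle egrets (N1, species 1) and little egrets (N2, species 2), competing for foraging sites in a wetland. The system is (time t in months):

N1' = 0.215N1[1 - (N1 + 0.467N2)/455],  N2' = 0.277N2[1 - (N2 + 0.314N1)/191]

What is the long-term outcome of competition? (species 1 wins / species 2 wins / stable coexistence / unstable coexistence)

Compare the nullcline intercepts: K1/α12 = 455/0.467 = 974 > K2 = 191; K2/α21 = 191/0.314 = 608 > K1 = 455.
Since both inequalities hold, each species can invade when rare, so the interior equilibrium is stable.

stable coexistence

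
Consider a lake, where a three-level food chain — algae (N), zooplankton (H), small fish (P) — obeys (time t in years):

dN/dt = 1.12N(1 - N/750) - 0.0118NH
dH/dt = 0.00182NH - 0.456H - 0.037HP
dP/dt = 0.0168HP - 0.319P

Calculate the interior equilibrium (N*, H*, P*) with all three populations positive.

N* ≈ 600, H* ≈ 19, P* ≈ 17.2

From dP/dt = 0: 0.0168H* = 0.319, so H* = 19.
From dN/dt = 0: 1.12(1 - N*/750) = 0.0118·19, giving N* = 750·(1 - 0.2) = 600.
From dH/dt = 0: 0.00182·600 - 0.456 = 0.037P*, so P* = 0.636/0.037 = 17.2.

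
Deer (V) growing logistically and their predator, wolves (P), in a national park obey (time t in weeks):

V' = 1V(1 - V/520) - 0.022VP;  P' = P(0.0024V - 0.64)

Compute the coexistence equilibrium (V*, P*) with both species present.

V* ≈ 267, P* ≈ 22.1

From dP/dt = 0 with P > 0: 0.0024V* = 0.64, so V* = 267.
Substitute into dV/dt = 0: 1(1 - 267/520) = 0.022P*.
The bracket is 0.487, giving P* = 0.487/0.022 = 22.1.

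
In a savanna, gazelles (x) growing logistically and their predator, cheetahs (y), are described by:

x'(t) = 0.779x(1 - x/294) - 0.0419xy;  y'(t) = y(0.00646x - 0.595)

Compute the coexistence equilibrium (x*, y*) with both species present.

x* ≈ 92.1, y* ≈ 12.8

From dy/dt = 0 with y > 0: 0.00646x* = 0.595, so x* = 92.1.
Substitute into dx/dt = 0: 0.779(1 - 92.1/294) = 0.0419y*.
The bracket is 0.687, giving y* = 0.535/0.0419 = 12.8.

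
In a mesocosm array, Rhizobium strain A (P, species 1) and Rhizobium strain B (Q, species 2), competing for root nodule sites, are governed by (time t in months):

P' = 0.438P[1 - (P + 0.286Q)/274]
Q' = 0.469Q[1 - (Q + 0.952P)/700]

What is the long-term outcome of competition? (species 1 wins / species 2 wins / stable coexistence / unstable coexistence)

stable coexistence

Compare the nullcline intercepts: K1/α12 = 274/0.286 = 958 > K2 = 700; K2/α21 = 700/0.952 = 735 > K1 = 274.
Since both inequalities hold, each species can invade when rare, so the interior equilibrium is stable.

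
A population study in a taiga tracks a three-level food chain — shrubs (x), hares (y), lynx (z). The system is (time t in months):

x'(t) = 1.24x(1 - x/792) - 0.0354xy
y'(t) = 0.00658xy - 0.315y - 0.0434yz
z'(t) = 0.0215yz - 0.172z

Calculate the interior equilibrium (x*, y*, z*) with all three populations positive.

From dz/dt = 0: 0.0215y* = 0.172, so y* = 8.
From dx/dt = 0: 1.24(1 - x*/792) = 0.0354·8, giving x* = 792·(1 - 0.228) = 611.
From dy/dt = 0: 0.00658·611 - 0.315 = 0.0434z*, so z* = 3.71/0.0434 = 85.4.

x* ≈ 611, y* ≈ 8, z* ≈ 85.4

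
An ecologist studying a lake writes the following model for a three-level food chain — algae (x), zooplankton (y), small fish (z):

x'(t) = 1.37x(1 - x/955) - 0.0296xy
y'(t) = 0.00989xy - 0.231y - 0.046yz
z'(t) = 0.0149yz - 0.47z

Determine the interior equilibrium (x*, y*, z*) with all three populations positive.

x* ≈ 304, y* ≈ 31.5, z* ≈ 60.4

From dz/dt = 0: 0.0149y* = 0.47, so y* = 31.5.
From dx/dt = 0: 1.37(1 - x*/955) = 0.0296·31.5, giving x* = 955·(1 - 0.682) = 304.
From dy/dt = 0: 0.00989·304 - 0.231 = 0.046z*, so z* = 2.78/0.046 = 60.4.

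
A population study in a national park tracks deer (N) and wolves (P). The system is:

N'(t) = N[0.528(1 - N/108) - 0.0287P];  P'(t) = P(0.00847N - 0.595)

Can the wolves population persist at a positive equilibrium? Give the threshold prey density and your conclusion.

Threshold N = 70.2; K > 70.2, so yes, the predator persists.

The predator equation gives dP/dt > 0 only when N > 0.595/0.00847 = 70.2.
Without the predator, N → K = 108. Since 108 > 70.2, the predator can invade and persist.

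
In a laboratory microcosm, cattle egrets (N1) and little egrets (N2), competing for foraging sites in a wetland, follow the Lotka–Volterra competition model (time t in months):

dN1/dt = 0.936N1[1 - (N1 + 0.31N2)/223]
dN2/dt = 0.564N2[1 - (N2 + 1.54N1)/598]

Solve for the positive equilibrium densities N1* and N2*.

N1* ≈ 72, N2* ≈ 487

Setting both brackets to zero gives the nullclines N1 + 0.31N2 = 223 and 1.54N1 + N2 = 598.
Substituting N2 = 598 - 1.54N1 into the first: N1(1 - 0.31·1.54) = 223 - 0.31·598.
So N1* = 37.6/0.523 = 72, and then N2* = 598 - 1.54·72 = 487.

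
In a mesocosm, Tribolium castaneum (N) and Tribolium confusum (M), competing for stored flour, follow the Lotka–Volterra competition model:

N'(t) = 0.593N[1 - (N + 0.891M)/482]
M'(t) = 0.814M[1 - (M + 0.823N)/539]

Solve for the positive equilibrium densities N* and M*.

N* ≈ 6.57, M* ≈ 534

Setting both brackets to zero gives the nullclines N + 0.891M = 482 and 0.823N + M = 539.
Substituting M = 539 - 0.823N into the first: N(1 - 0.891·0.823) = 482 - 0.891·539.
So N* = 1.75/0.267 = 6.57, and then M* = 539 - 0.823·6.57 = 534.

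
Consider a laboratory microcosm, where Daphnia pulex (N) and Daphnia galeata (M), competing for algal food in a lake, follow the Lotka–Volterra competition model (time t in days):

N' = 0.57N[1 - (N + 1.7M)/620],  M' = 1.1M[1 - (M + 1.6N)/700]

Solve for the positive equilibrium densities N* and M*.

N* ≈ 331, M* ≈ 170

Setting both brackets to zero gives the nullclines N + 1.7M = 620 and 1.6N + M = 700.
Substituting M = 700 - 1.6N into the first: N(1 - 1.7·1.6) = 620 - 1.7·700.
So N* = -570/-1.72 = 331, and then M* = 700 - 1.6·331 = 170.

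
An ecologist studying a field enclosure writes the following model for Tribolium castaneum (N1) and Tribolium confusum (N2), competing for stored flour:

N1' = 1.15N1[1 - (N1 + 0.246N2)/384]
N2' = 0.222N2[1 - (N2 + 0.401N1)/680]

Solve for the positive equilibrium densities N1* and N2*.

N1* ≈ 240, N2* ≈ 584

Setting both brackets to zero gives the nullclines N1 + 0.246N2 = 384 and 0.401N1 + N2 = 680.
Substituting N2 = 680 - 0.401N1 into the first: N1(1 - 0.246·0.401) = 384 - 0.246·680.
So N1* = 217/0.901 = 240, and then N2* = 680 - 0.401·240 = 584.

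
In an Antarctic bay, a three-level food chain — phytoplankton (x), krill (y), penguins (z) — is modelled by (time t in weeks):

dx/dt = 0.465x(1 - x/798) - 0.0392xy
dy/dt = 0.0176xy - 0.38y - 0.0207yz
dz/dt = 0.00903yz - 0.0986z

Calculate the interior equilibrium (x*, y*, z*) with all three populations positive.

From dz/dt = 0: 0.00903y* = 0.0986, so y* = 10.9.
From dx/dt = 0: 0.465(1 - x*/798) = 0.0392·10.9, giving x* = 798·(1 - 0.92) = 63.4.
From dy/dt = 0: 0.0176·63.4 - 0.38 = 0.0207z*, so z* = 0.737/0.0207 = 35.6.

x* ≈ 63.4, y* ≈ 10.9, z* ≈ 35.6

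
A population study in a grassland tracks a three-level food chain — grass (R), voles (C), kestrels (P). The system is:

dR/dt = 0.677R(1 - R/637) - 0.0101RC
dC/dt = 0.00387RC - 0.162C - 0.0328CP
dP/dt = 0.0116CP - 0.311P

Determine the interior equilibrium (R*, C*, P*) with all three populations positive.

R* ≈ 382, C* ≈ 26.8, P* ≈ 40.2

From dP/dt = 0: 0.0116C* = 0.311, so C* = 26.8.
From dR/dt = 0: 0.677(1 - R*/637) = 0.0101·26.8, giving R* = 637·(1 - 0.4) = 382.
From dC/dt = 0: 0.00387·382 - 0.162 = 0.0328P*, so P* = 1.32/0.0328 = 40.2.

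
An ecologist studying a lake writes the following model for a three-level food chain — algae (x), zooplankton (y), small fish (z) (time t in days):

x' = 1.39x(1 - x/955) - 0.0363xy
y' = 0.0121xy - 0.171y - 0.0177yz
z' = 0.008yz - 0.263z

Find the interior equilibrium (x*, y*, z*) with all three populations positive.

From dz/dt = 0: 0.008y* = 0.263, so y* = 32.9.
From dx/dt = 0: 1.39(1 - x*/955) = 0.0363·32.9, giving x* = 955·(1 - 0.859) = 135.
From dy/dt = 0: 0.0121·135 - 0.171 = 0.0177z*, so z* = 1.46/0.0177 = 82.7.

x* ≈ 135, y* ≈ 32.9, z* ≈ 82.7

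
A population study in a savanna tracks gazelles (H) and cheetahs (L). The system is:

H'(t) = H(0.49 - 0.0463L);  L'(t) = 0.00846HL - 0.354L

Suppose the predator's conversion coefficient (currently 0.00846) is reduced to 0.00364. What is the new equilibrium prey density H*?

At the interior fixed point, setting dL/dt = 0 with L > 0 fixes H* = (predator death rate)/(HL coefficient) — independent of the other coefficients.
With the change, H* = 0.354/0.00364 = 97.3; it rises from 41.8.

H* ≈ 97.3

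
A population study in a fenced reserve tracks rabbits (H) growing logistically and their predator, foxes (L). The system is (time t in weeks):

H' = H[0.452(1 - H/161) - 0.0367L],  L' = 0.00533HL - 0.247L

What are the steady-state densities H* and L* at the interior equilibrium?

From dL/dt = 0 with L > 0: 0.00533H* = 0.247, so H* = 46.3.
Substitute into dH/dt = 0: 0.452(1 - 46.3/161) = 0.0367L*.
The bracket is 0.712, giving L* = 0.322/0.0367 = 8.77.

H* ≈ 46.3, L* ≈ 8.77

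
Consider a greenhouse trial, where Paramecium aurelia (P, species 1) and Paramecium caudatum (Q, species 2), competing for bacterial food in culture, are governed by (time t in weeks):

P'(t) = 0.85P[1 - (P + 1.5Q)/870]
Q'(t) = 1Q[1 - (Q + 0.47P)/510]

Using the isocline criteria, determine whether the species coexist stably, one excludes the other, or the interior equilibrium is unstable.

Compare the nullcline intercepts: K1/α12 = 870/1.5 = 580 > K2 = 510; K2/α21 = 510/0.47 = 1090 > K1 = 870.
Since both inequalities hold, each species can invade when rare, so the interior equilibrium is stable.

stable coexistence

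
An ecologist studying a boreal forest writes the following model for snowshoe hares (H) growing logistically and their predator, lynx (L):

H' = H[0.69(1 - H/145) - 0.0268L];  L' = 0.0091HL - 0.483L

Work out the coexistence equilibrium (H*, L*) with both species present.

From dL/dt = 0 with L > 0: 0.0091H* = 0.483, so H* = 53.1.
Substitute into dH/dt = 0: 0.69(1 - 53.1/145) = 0.0268L*.
The bracket is 0.634, giving L* = 0.437/0.0268 = 16.3.

H* ≈ 53.1, L* ≈ 16.3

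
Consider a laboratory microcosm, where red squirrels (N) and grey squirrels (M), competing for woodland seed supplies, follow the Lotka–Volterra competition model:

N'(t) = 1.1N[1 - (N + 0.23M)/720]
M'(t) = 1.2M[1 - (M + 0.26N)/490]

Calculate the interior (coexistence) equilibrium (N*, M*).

Setting both brackets to zero gives the nullclines N + 0.23M = 720 and 0.26N + M = 490.
Substituting M = 490 - 0.26N into the first: N(1 - 0.23·0.26) = 720 - 0.23·490.
So N* = 607/0.94 = 646, and then M* = 490 - 0.26·646 = 322.

N* ≈ 646, M* ≈ 322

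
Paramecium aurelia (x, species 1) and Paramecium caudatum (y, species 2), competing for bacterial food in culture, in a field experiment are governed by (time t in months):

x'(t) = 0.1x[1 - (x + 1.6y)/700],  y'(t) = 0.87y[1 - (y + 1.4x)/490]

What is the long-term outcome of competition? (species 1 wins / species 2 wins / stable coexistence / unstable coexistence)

Compare the nullcline intercepts: K1/α12 = 700/1.6 = 438 < K2 = 490; K2/α21 = 490/1.4 = 350 < K1 = 700.
Since both are reversed, neither can invade when rare; the interior point is a saddle.

unstable coexistence (outcome depends on initial conditions)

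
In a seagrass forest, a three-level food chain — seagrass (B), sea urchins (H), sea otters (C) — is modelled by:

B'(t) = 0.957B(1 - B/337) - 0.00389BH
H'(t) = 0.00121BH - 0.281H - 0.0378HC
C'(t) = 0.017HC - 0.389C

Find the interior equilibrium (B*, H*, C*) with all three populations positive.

B* ≈ 306, H* ≈ 22.9, C* ≈ 2.35

From dC/dt = 0: 0.017H* = 0.389, so H* = 22.9.
From dB/dt = 0: 0.957(1 - B*/337) = 0.00389·22.9, giving B* = 337·(1 - 0.093) = 306.
From dH/dt = 0: 0.00121·306 - 0.281 = 0.0378C*, so C* = 0.0888/0.0378 = 2.35.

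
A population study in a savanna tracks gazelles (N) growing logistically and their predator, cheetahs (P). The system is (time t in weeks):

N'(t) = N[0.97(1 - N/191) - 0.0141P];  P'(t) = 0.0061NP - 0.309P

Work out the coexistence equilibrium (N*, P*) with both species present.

N* ≈ 50.7, P* ≈ 50.5

From dP/dt = 0 with P > 0: 0.0061N* = 0.309, so N* = 50.7.
Substitute into dN/dt = 0: 0.97(1 - 50.7/191) = 0.0141P*.
The bracket is 0.735, giving P* = 0.713/0.0141 = 50.5.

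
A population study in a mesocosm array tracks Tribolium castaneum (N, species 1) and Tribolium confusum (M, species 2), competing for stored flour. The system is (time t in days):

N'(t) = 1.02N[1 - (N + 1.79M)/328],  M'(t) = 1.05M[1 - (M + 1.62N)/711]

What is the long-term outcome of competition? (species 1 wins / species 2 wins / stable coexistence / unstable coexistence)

Compare the nullcline intercepts: K1/α12 = 328/1.79 = 183 < K2 = 711; K2/α21 = 711/1.62 = 439 > K1 = 328.
Since the inequalities point opposite ways, species 2 can invade but species 1 cannot.

species 2 excludes species 1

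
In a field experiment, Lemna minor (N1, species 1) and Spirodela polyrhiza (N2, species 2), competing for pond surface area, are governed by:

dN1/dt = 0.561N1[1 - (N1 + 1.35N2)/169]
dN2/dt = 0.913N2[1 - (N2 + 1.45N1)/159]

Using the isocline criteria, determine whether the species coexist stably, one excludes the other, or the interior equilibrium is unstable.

Compare the nullcline intercepts: K1/α12 = 169/1.35 = 125 < K2 = 159; K2/α21 = 159/1.45 = 110 < K1 = 169.
Since both are reversed, neither can invade when rare; the interior point is a saddle.

unstable coexistence (outcome depends on initial conditions)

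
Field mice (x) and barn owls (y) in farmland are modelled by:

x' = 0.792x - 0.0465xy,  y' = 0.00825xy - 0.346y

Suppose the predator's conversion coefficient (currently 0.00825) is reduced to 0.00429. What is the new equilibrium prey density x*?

At the interior fixed point, setting dy/dt = 0 with y > 0 fixes x* = (predator death rate)/(xy coefficient) — independent of the other coefficients.
With the change, x* = 0.346/0.00429 = 80.7; it rises from 41.9.

x* ≈ 80.7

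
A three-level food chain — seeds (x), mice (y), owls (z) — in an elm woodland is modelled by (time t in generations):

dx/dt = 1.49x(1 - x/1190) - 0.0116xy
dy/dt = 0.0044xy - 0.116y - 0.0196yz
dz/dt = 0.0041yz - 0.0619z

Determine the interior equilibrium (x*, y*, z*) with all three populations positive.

x* ≈ 1050, y* ≈ 15.1, z* ≈ 230

From dz/dt = 0: 0.0041y* = 0.0619, so y* = 15.1.
From dx/dt = 0: 1.49(1 - x*/1190) = 0.0116·15.1, giving x* = 1190·(1 - 0.118) = 1050.
From dy/dt = 0: 0.0044·1050 - 0.116 = 0.0196z*, so z* = 4.5/0.0196 = 230.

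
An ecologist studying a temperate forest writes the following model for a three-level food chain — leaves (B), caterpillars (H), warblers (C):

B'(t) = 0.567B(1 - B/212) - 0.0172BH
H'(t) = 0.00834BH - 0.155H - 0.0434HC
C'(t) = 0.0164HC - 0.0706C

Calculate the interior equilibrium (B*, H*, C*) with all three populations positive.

B* ≈ 184, H* ≈ 4.3, C* ≈ 31.8

From dC/dt = 0: 0.0164H* = 0.0706, so H* = 4.3.
From dB/dt = 0: 0.567(1 - B*/212) = 0.0172·4.3, giving B* = 212·(1 - 0.131) = 184.
From dH/dt = 0: 0.00834·184 - 0.155 = 0.0434C*, so C* = 1.38/0.0434 = 31.8.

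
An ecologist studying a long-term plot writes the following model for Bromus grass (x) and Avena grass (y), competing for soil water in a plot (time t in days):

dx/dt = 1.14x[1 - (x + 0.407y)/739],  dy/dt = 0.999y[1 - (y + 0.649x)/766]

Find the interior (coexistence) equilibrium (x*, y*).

Setting both brackets to zero gives the nullclines x + 0.407y = 739 and 0.649x + y = 766.
Substituting y = 766 - 0.649x into the first: x(1 - 0.407·0.649) = 739 - 0.407·766.
So x* = 427/0.736 = 581, and then y* = 766 - 0.649·581 = 389.

x* ≈ 581, y* ≈ 389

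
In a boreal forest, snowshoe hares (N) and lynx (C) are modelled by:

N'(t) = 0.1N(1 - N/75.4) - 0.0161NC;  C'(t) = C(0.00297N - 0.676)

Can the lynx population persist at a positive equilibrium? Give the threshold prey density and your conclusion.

Threshold N = 228; K < 228, so no, the predator goes extinct.

The predator equation gives dC/dt > 0 only when N > 0.676/0.00297 = 228.
Without the predator, N → K = 75.4. Since 75.4 < 228, the predator cannot invade.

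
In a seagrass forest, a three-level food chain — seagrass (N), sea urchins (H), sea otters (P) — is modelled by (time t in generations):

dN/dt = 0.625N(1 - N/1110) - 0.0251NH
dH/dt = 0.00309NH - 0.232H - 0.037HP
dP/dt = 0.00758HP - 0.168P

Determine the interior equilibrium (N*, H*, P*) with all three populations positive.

N* ≈ 122, H* ≈ 22.2, P* ≈ 3.92

From dP/dt = 0: 0.00758H* = 0.168, so H* = 22.2.
From dN/dt = 0: 0.625(1 - N*/1110) = 0.0251·22.2, giving N* = 1110·(1 - 0.89) = 122.
From dH/dt = 0: 0.00309·122 - 0.232 = 0.037P*, so P* = 0.145/0.037 = 3.92.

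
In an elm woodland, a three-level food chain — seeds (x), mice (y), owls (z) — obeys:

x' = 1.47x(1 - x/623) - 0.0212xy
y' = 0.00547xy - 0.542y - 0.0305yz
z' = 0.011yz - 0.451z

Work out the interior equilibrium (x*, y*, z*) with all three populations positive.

x* ≈ 255, y* ≈ 41, z* ≈ 27.9

From dz/dt = 0: 0.011y* = 0.451, so y* = 41.
From dx/dt = 0: 1.47(1 - x*/623) = 0.0212·41, giving x* = 623·(1 - 0.591) = 255.
From dy/dt = 0: 0.00547·255 - 0.542 = 0.0305z*, so z* = 0.851/0.0305 = 27.9.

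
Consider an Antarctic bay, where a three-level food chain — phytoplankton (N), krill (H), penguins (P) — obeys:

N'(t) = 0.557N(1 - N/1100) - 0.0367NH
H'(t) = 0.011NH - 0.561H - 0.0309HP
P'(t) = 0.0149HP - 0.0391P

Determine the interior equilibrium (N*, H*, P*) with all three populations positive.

N* ≈ 910, H* ≈ 2.62, P* ≈ 306

From dP/dt = 0: 0.0149H* = 0.0391, so H* = 2.62.
From dN/dt = 0: 0.557(1 - N*/1100) = 0.0367·2.62, giving N* = 1100·(1 - 0.173) = 910.
From dH/dt = 0: 0.011·910 - 0.561 = 0.0309P*, so P* = 9.45/0.0309 = 306.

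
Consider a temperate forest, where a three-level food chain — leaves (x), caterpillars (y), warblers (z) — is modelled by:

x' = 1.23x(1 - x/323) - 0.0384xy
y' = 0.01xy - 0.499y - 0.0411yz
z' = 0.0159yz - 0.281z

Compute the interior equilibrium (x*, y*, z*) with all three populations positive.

x* ≈ 145, y* ≈ 17.7, z* ≈ 23.1

From dz/dt = 0: 0.0159y* = 0.281, so y* = 17.7.
From dx/dt = 0: 1.23(1 - x*/323) = 0.0384·17.7, giving x* = 323·(1 - 0.552) = 145.
From dy/dt = 0: 0.01·145 - 0.499 = 0.0411z*, so z* = 0.949/0.0411 = 23.1.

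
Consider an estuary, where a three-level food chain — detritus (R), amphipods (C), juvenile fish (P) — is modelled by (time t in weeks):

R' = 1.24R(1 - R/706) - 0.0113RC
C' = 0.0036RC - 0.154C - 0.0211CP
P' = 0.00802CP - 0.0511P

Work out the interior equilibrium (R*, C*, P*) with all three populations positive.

From dP/dt = 0: 0.00802C* = 0.0511, so C* = 6.37.
From dR/dt = 0: 1.24(1 - R*/706) = 0.0113·6.37, giving R* = 706·(1 - 0.0581) = 665.
From dC/dt = 0: 0.0036·665 - 0.154 = 0.0211P*, so P* = 2.24/0.0211 = 106.

R* ≈ 665, C* ≈ 6.37, P* ≈ 106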